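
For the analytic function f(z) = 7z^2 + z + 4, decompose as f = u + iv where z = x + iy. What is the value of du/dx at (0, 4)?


Step 1: f(z) = 7(x+iy)^2 + (x+iy) + 4
Step 2: u = 7(x^2 - y^2) + x + 4
Step 3: u_x = 14x + 1
Step 4: At (0, 4): u_x = 0 + 1 = 1

1


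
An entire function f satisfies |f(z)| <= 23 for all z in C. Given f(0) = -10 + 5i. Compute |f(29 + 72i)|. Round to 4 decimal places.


Step 1: By Liouville's theorem, a bounded entire function is constant.
Step 2: f(z) = f(0) = -10 + 5i for all z.
Step 3: |f(w)| = |-10 + 5i| = sqrt(100 + 25)
Step 4: = 11.1803

11.1803


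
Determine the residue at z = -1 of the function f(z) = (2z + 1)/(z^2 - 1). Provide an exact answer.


Step 1: Q(z) = z^2 - 1 = (z + 1)(z - 1)
Step 2: Q'(z) = 2z
Step 3: Q'(-1) = -2, P(-1) = -1
Step 4: Res = P(-1)/Q'(-1) = -1/(-2) = 1/2

1/2


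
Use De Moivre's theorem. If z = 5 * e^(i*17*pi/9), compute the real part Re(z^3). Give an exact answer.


Step 1: By De Moivre's theorem, z^3 = 5^3 * e^(i*3*17*pi/9) = 125 * (cos(17*pi/3) + i*sin(17*pi/3))
Step 2: |z|^3 = 5^3 = 125
Step 3: Reduce the angle mod 2*pi: 17*pi/3 - 4*pi = 5*pi/3
Step 4: cos(5*pi/3) = 1/2
Step 5: Re(z^3) = 125 * 1/2 = 125/2

125/2


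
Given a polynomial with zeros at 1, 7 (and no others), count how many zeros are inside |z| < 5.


Step 1: Check each root:
  z = 1: |1| = 1 < 5
  z = 7: |7| = 7 >= 5
Step 2: Count = 1

1


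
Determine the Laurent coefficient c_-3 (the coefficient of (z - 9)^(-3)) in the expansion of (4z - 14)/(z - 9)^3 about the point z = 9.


Step 1: Write the numerator in powers of (z - 9): 4z - 14 = 4(z - 9) + (4*9 - 14) = 4(z - 9) + 22
Step 2: Divide by (z - 9)^3: f(z) = 22(z - 9)^(-3) + 4(z - 9)^(-2)
Step 3: This finite sum is the Laurent series of f about z = 9.
Step 4: Coefficient of (z - 9)^(-3) = 4*9 - 14 = 22

22


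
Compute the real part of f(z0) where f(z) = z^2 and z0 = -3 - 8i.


Step 1: z0 = -3 - 8i
Step 2: z0^2 = (-3)^2 - (-8)^2 + 48i
Step 3: real part = 9 - 64 = -55

-55


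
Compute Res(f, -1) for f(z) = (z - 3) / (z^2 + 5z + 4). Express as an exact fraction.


Step 1: Q(z) = z^2 + 5z + 4 = (z + 1)(z + 4)
Step 2: Q'(z) = 2z + 5
Step 3: Q'(-1) = 3, P(-1) = -4
Step 4: Res = P(-1)/Q'(-1) = -4/3 = -4/3

-4/3


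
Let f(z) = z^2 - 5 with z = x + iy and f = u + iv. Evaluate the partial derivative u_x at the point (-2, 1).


Step 1: f(z) = (x+iy)^2 - 5
Step 2: u = (x^2 - y^2) - 5
Step 3: u_x = 2x + 0
Step 4: At (-2, 1): u_x = -4 + 0 = -4

-4


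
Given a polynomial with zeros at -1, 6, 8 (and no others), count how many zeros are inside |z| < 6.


Step 1: Check each root:
  z = -1: |-1| = 1 < 6
  z = 6: |6| = 6 >= 6
  z = 8: |8| = 8 >= 6
Step 2: Count = 1

1


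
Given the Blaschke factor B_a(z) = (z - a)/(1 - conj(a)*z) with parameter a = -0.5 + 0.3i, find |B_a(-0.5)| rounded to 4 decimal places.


Step 1: Numerator z0 - a = -0.5 - (-0.5 + 0.3i) = 0 - 0.3i
Step 2: Denominator 1 - conj(a)*z0 = 1 - (-0.5 - 0.3i)*(-0.5) = 0.75 - 0.15i
Step 3: |z0 - a|^2 = 0^2 + (-0.3)^2 = 0.09; |1 - conj(a)*z0|^2 = 0.75^2 + (-0.15)^2 = 0.585
Step 4: |B_a(-0.5)| = sqrt(0.09 / 0.585) = sqrt(0.153846)
Step 5: = 0.3922

0.3922


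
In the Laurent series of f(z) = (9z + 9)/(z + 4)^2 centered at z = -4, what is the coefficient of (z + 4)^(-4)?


Step 1: Write the numerator in powers of (z + 4): 9z + 9 = 9(z + 4) + (9*(-4) + 9) = 9(z + 4) - 27
Step 2: Divide by (z + 4)^2: f(z) = -27(z + 4)^(-2) + 9(z + 4)^(-1)
Step 3: This finite sum is the Laurent series of f about z = -4.
Step 4: Only the powers -2 and -1 appear, so the coefficient of (z + 4)^(-4) = 0

0


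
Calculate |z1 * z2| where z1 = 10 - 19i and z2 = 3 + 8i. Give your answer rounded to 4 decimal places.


Step 1: |z1| = sqrt(10^2 + (-19)^2) = sqrt(461)
Step 2: |z2| = sqrt(3^2 + 8^2) = sqrt(73)
Step 3: |z1*z2| = |z1|*|z2| = sqrt(461) * sqrt(73) = sqrt(461 * 73) = sqrt(33653)
Step 4: = 183.4475

183.4475


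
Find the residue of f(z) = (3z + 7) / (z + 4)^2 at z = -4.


Step 1: Pole of order 2 at z = -4
Step 2: Res = lim d/dz [(z + 4)^2 * f(z)] as z -> -4
Step 3: (z + 4)^2 * f(z) = 3z + 7
Step 4: d/dz[3z + 7] = 3

3


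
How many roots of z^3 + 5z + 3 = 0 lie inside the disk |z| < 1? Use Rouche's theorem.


Step 1: On |z| = 1 the three terms have sizes |z^3| = 1^3 = 1, |5z| = 5*1 = 5, |3| = 3
Step 2: The dominant term is g(z) = 5z; let h(z) = z^3 + 3 so f = g + h
Step 3: On |z| = 1: |g| = 5 and |h| <= 1 + 3 = 4
Step 4: Since 5 > 4, |h| < |g| on |z| = 1, so by Rouche f has the same number of zeros as g inside |z| < 1
Step 5: g(z) = 5z has 1 zero (at the origin, multiplicity 1) inside |z| < 1. Answer = 1

1


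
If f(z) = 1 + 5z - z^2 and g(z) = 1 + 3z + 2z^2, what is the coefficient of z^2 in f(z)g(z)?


Step 1: z^2 term in f*g comes from: (1)*(2z^2) + (5z)*(3z) + (-z^2)*(1)
Step 2: = 2 + 15 - 1
Step 3: = 16

16


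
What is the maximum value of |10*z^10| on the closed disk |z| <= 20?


Step 1: On |z| = 20, |f(z)| = 10 * |z|^10 = 10 * 20^10
Step 2: By maximum modulus principle, maximum is on boundary.
Step 3: Maximum = 10 * 10240000000000 = 102400000000000

102400000000000


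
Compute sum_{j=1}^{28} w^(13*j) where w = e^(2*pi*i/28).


Step 1: The sum sum_{j=1}^{n} w^(k*j) equals n if n | k, else 0.
Step 2: Here n = 28, k = 13
Step 3: Does n divide k? 28 | 13 -> False
Step 4: Sum = 0

0


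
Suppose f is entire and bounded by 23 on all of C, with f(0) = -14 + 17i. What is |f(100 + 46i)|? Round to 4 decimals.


Step 1: By Liouville's theorem, a bounded entire function is constant.
Step 2: f(z) = f(0) = -14 + 17i for all z.
Step 3: |f(w)| = |-14 + 17i| = sqrt(196 + 289)
Step 4: = 22.0227

22.0227


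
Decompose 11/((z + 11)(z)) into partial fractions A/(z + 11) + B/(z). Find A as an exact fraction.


Step 1: Multiply both sides by (z + 11) and set z = -11
Step 2: A = 11 / (-11 - 0)
Step 3: A = 11 / (-11)
Step 4: A = -1

-1


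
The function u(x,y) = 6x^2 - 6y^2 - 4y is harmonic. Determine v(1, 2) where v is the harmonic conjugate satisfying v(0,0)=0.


Step 1: v_x = -u_y = 12y + 4
Step 2: v_y = u_x = 12x + 0
Step 3: v = 12xy + 4x + C
Step 4: v(0,0) = 0 => C = 0
Step 5: v(1, 2) = 28

28


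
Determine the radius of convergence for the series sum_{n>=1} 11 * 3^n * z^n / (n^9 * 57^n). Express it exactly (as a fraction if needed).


Step 1: General term a_n = 11 * 3^n / (n^9 * 57^n)
Step 2: By the root test, |a_n|^(1/n) = 11^(1/n) * 3 / (n^(9/n) * 57) -> 3/57 as n -> infinity (since 11^(1/n) -> 1 and n^(9/n) -> 1)
Step 3: R = 1/lim|a_n|^(1/n) = 57/3 = 19

19


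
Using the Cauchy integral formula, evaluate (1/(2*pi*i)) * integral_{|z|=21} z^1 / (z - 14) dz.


Step 1: f(z) = z^1, a = 14 is inside |z| = 21
Step 2: By Cauchy integral formula: (1/(2pi*i)) * integral = f(a)
Step 3: f(14) = 14^1 = 14

14


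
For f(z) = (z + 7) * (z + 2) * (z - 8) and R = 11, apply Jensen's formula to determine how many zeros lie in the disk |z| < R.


Jensen's formula: (1/2pi)*integral log|f(Re^it)|dt = log|f(0)| + sum_{|a_k|<R} log(R/|a_k|)
Step 1: f(0) = 7 * 2 * (-8) = -112
Step 2: log|f(0)| = log|-7| + log|-2| + log|8| = 4.7185
Step 3: Zeros inside |z| < 11: -7, -2, 8
Step 4: Jensen sum = log(11/7) + log(11/2) + log(11/8) = 2.4752
Step 5: n(R) = number of terms in the Jensen sum = count of zeros inside |z| < 11 = 3

3


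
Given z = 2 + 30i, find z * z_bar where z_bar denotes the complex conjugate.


Step 1: conj(z) = 2 - 30i
Step 2: z * conj(z) = 2^2 + 30^2
Step 3: = 4 + 900 = 904

904


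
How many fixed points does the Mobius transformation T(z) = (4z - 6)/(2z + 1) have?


Step 1: Fixed points satisfy T(z) = z
Step 2: 2z^2 - 3z + 6 = 0
Step 3: Discriminant = (-3)^2 - 4*2*6 = -39
Step 4: Number of fixed points = 2

2


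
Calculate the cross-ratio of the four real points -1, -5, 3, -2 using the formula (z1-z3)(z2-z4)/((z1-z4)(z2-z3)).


Step 1: (z1-z3)(z2-z4) = (-4) * (-3) = 12
Step 2: (z1-z4)(z2-z3) = 1 * (-8) = -8
Step 3: Cross-ratio = -12/8 = -3/2

-3/2


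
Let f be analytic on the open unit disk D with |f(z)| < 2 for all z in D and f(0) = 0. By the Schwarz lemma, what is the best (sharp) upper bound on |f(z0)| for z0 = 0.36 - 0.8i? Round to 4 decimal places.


Step 1: g = f/2 maps D -> D with g(0) = 0, so by the Schwarz lemma |g(z)| <= |z|, i.e. |f(z)| <= 2|z|; this is sharp (f(z) = 2z).
Step 2: |z0|^2 = 0.36^2 + (-0.8)^2 = 0.7696
Step 3: |z0| = sqrt(0.7696) = 0.877268
Step 4: Best bound = 2 * |z0| = 2 * 0.877268 = 1.7545

1.7545


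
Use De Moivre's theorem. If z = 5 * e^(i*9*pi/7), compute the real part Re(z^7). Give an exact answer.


Step 1: By De Moivre's theorem, z^7 = 5^7 * e^(i*7*9*pi/7) = 78125 * (cos(9*pi) + i*sin(9*pi))
Step 2: |z|^7 = 5^7 = 78125
Step 3: Reduce the angle mod 2*pi: 9*pi - 8*pi = pi
Step 4: cos(pi) = -1
Step 5: Re(z^7) = 78125 * (-1) = -78125

-78125


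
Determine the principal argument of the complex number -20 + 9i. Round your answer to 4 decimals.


Step 1: z = -20 + 9i
Step 2: arg(z) = atan2(9, -20)
Step 3: arg(z) = 2.7187

2.7187


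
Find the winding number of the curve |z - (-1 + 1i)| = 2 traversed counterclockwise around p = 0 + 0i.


Step 1: Center c = (-1, 1), radius = 2
Step 2: |p - c|^2 = 1^2 + (-1)^2 = 2
Step 3: r^2 = 4
Step 4: |p-c| < r so winding number = 1

1


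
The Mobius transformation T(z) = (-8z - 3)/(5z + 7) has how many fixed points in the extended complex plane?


Step 1: Fixed points satisfy T(z) = z
Step 2: 5z^2 + 15z + 3 = 0
Step 3: Discriminant = 15^2 - 4*5*3 = 165
Step 4: Number of fixed points = 2

2


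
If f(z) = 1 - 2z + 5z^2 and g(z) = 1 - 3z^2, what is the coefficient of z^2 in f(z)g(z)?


Step 1: z^2 term in f*g comes from: (1)*(-3z^2) + (-2z)*(0) + (5z^2)*(1)
Step 2: = -3 + 0 + 5
Step 3: = 2

2


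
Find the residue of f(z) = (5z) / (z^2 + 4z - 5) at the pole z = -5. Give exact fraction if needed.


Step 1: Q(z) = z^2 + 4z - 5 = (z + 5)(z - 1)
Step 2: Q'(z) = 2z + 4
Step 3: Q'(-5) = -6, P(-5) = -25
Step 4: Res = P(-5)/Q'(-5) = -25/(-6) = 25/6

25/6


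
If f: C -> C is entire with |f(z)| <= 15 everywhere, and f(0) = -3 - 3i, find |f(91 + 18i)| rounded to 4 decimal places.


Step 1: By Liouville's theorem, a bounded entire function is constant.
Step 2: f(z) = f(0) = -3 - 3i for all z.
Step 3: |f(w)| = |-3 - 3i| = sqrt(9 + 9)
Step 4: = 4.2426

4.2426


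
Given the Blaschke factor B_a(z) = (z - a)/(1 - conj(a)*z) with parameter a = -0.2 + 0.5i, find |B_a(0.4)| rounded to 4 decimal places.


Step 1: Numerator z0 - a = 0.4 - (-0.2 + 0.5i) = 0.6 - 0.5i
Step 2: Denominator 1 - conj(a)*z0 = 1 - (-0.2 - 0.5i)*0.4 = 1.08 + 0.2i
Step 3: |z0 - a|^2 = 0.6^2 + (-0.5)^2 = 0.61; |1 - conj(a)*z0|^2 = 1.08^2 + 0.2^2 = 1.2064
Step 4: |B_a(0.4)| = sqrt(0.61 / 1.2064) = sqrt(0.505637)
Step 5: = 0.7111

0.7111


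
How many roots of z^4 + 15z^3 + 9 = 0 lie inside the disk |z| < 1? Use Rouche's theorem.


Step 1: On |z| = 1 the three terms have sizes |z^4| = 1^4 = 1, |15z^3| = 15*1^3 = 15, |9| = 9
Step 2: The dominant term is g(z) = 15z^3; let h(z) = z^4 + 9 so f = g + h
Step 3: On |z| = 1: |g| = 15 and |h| <= 1 + 9 = 10
Step 4: Since 15 > 10, |h| < |g| on |z| = 1, so by Rouche f has the same number of zeros as g inside |z| < 1
Step 5: g(z) = 15z^3 has 3 zeros (at the origin, multiplicity 3) inside |z| < 1. Answer = 3

3


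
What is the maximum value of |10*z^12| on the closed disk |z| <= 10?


Step 1: On |z| = 10, |f(z)| = 10 * |z|^12 = 10 * 10^12
Step 2: By maximum modulus principle, maximum is on boundary.
Step 3: Maximum = 10 * 1000000000000 = 10000000000000

10000000000000


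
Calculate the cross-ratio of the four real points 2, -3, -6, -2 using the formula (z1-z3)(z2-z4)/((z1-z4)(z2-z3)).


Step 1: (z1-z3)(z2-z4) = 8 * (-1) = -8
Step 2: (z1-z4)(z2-z3) = 4 * 3 = 12
Step 3: Cross-ratio = -8/12 = -2/3

-2/3


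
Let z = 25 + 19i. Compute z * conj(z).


Step 1: conj(z) = 25 - 19i
Step 2: z * conj(z) = 25^2 + 19^2
Step 3: = 625 + 361 = 986

986


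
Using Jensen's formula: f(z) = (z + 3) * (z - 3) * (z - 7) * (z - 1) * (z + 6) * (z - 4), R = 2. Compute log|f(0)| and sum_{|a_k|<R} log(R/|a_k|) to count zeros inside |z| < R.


Jensen's formula: (1/2pi)*integral log|f(Re^it)|dt = log|f(0)| + sum_{|a_k|<R} log(R/|a_k|)
Step 1: f(0) = 3 * (-3) * (-7) * (-1) * 6 * (-4) = 1512
Step 2: log|f(0)| = log|-3| + log|3| + log|7| + log|1| + log|-6| + log|4| = 7.3212
Step 3: Zeros inside |z| < 2: 1
Step 4: Jensen sum = log(2/1) = 0.6931
Step 5: n(R) = number of terms in the Jensen sum = count of zeros inside |z| < 2 = 1

1


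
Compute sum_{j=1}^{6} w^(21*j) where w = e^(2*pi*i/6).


Step 1: The sum sum_{j=1}^{n} w^(k*j) equals n if n | k, else 0.
Step 2: Here n = 6, k = 21
Step 3: Does n divide k? 6 | 21 -> False
Step 4: Sum = 0

0


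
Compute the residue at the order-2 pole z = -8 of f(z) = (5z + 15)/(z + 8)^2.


Step 1: Pole of order 2 at z = -8
Step 2: Res = lim d/dz [(z + 8)^2 * f(z)] as z -> -8
Step 3: (z + 8)^2 * f(z) = 5z + 15
Step 4: d/dz[5z + 15] = 5

5


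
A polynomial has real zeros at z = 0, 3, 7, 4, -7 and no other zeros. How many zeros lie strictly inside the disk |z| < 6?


Step 1: Check each root:
  z = 0: |0| = 0 < 6
  z = 3: |3| = 3 < 6
  z = 7: |7| = 7 >= 6
  z = 4: |4| = 4 < 6
  z = -7: |-7| = 7 >= 6
Step 2: Count = 3

3


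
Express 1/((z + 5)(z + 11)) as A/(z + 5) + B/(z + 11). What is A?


Step 1: Multiply both sides by (z + 5) and set z = -5
Step 2: A = 1 / (-5 + 11)
Step 3: A = 1 / 6
Step 4: A = 1/6

1/6


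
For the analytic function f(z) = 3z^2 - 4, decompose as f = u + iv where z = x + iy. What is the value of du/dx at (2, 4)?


Step 1: f(z) = 3(x+iy)^2 - 4
Step 2: u = 3(x^2 - y^2) - 4
Step 3: u_x = 6x + 0
Step 4: At (2, 4): u_x = 12 + 0 = 12

12


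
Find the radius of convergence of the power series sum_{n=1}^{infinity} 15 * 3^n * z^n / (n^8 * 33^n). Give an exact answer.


Step 1: General term a_n = 15 * 3^n / (n^8 * 33^n)
Step 2: By the root test, |a_n|^(1/n) = 15^(1/n) * 3 / (n^(8/n) * 33) -> 3/33 as n -> infinity (since 15^(1/n) -> 1 and n^(8/n) -> 1)
Step 3: R = 1/lim|a_n|^(1/n) = 33/3 = 11

11


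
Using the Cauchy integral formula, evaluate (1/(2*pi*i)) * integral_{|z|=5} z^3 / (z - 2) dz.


Step 1: f(z) = z^3, a = 2 is inside |z| = 5
Step 2: By Cauchy integral formula: (1/(2pi*i)) * integral = f(a)
Step 3: f(2) = 2^3 = 8

8


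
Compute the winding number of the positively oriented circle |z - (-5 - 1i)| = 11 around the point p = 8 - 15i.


Step 1: Center c = (-5, -1), radius = 11
Step 2: |p - c|^2 = 13^2 + (-14)^2 = 365
Step 3: r^2 = 121
Step 4: |p-c| > r so winding number = 0

0


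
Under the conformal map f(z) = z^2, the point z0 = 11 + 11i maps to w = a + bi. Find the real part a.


Step 1: z0 = 11 + 11i
Step 2: z0^2 = 11^2 - 11^2 + 242i
Step 3: real part = 121 - 121 = 0

0


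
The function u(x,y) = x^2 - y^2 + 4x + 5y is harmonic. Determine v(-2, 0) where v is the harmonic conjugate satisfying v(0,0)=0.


Step 1: v_x = -u_y = 2y - 5
Step 2: v_y = u_x = 2x + 4
Step 3: v = 2xy - 5x + 4y + C
Step 4: v(0,0) = 0 => C = 0
Step 5: v(-2, 0) = 10

10


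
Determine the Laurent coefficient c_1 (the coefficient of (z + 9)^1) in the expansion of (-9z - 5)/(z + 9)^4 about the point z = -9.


Step 1: Write the numerator in powers of (z + 9): -9z - 5 = -9(z + 9) + (-9*(-9) - 5) = -9(z + 9) + 76
Step 2: Divide by (z + 9)^4: f(z) = 76(z + 9)^(-4) - 9(z + 9)^(-3)
Step 3: This finite sum is the Laurent series of f about z = -9.
Step 4: Only the powers -4 and -3 appear, so the coefficient of (z + 9)^1 = 0

0


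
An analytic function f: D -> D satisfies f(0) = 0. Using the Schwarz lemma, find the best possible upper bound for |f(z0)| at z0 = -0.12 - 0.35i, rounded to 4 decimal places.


Step 1: Schwarz lemma: if f: D -> D is analytic with f(0) = 0, then |f(z)| <= |z| for all z in D, and this is sharp (f(z) = z).
Step 2: |z0|^2 = (-0.12)^2 + (-0.35)^2 = 0.1369
Step 3: |z0| = sqrt(0.1369) = 0.37
Step 4: Best bound = |z0| = 0.37

0.37


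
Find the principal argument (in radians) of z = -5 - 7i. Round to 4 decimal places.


Step 1: z = -5 - 7i
Step 2: arg(z) = atan2(-7, -5)
Step 3: arg(z) = -2.191

-2.191


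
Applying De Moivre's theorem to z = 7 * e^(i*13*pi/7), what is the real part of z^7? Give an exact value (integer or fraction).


Step 1: By De Moivre's theorem, z^7 = 7^7 * e^(i*7*13*pi/7) = 823543 * (cos(13*pi) + i*sin(13*pi))
Step 2: |z|^7 = 7^7 = 823543
Step 3: Reduce the angle mod 2*pi: 13*pi - 12*pi = pi
Step 4: cos(pi) = -1
Step 5: Re(z^7) = 823543 * (-1) = -823543

-823543


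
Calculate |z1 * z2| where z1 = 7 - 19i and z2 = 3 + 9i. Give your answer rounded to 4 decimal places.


Step 1: |z1| = sqrt(7^2 + (-19)^2) = sqrt(410)
Step 2: |z2| = sqrt(3^2 + 9^2) = sqrt(90)
Step 3: |z1*z2| = |z1|*|z2| = sqrt(410) * sqrt(90) = sqrt(410 * 90) = sqrt(36900)
Step 4: = 192.0937

192.0937


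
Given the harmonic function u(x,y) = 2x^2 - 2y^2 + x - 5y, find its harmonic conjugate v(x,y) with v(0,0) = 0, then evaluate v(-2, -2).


Step 1: v_x = -u_y = 4y + 5
Step 2: v_y = u_x = 4x + 1
Step 3: v = 4xy + 5x + y + C
Step 4: v(0,0) = 0 => C = 0
Step 5: v(-2, -2) = 4

4


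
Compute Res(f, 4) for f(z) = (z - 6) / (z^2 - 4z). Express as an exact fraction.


Step 1: Q(z) = z^2 - 4z = (z - 4)(z)
Step 2: Q'(z) = 2z - 4
Step 3: Q'(4) = 4, P(4) = -2
Step 4: Res = P(4)/Q'(4) = -2/4 = -1/2

-1/2


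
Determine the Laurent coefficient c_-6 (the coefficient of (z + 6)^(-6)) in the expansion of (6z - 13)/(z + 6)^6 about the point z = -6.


Step 1: Write the numerator in powers of (z + 6): 6z - 13 = 6(z + 6) + (6*(-6) - 13) = 6(z + 6) - 49
Step 2: Divide by (z + 6)^6: f(z) = -49(z + 6)^(-6) + 6(z + 6)^(-5)
Step 3: This finite sum is the Laurent series of f about z = -6.
Step 4: Coefficient of (z + 6)^(-6) = 6*(-6) - 13 = -49

-49


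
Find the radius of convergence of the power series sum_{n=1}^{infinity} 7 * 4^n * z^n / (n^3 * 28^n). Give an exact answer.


Step 1: General term a_n = 7 * 4^n / (n^3 * 28^n)
Step 2: By the root test, |a_n|^(1/n) = 7^(1/n) * 4 / (n^(3/n) * 28) -> 4/28 as n -> infinity (since 7^(1/n) -> 1 and n^(3/n) -> 1)
Step 3: R = 1/lim|a_n|^(1/n) = 28/4 = 7

7


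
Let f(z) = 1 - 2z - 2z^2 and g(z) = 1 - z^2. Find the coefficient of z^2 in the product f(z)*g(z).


Step 1: z^2 term in f*g comes from: (1)*(-z^2) + (-2z)*(0) + (-2z^2)*(1)
Step 2: = -1 + 0 - 2
Step 3: = -3

-3


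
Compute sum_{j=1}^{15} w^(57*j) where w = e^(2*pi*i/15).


Step 1: The sum sum_{j=1}^{n} w^(k*j) equals n if n | k, else 0.
Step 2: Here n = 15, k = 57
Step 3: Does n divide k? 15 | 57 -> False
Step 4: Sum = 0

0


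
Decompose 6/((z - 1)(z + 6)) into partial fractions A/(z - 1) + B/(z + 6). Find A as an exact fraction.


Step 1: Multiply both sides by (z - 1) and set z = 1
Step 2: A = 6 / (1 + 6)
Step 3: A = 6 / 7
Step 4: A = 6/7

6/7


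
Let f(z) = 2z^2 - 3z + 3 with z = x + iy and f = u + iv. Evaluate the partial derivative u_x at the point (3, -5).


Step 1: f(z) = 2(x+iy)^2 - 3(x+iy) + 3
Step 2: u = 2(x^2 - y^2) - 3x + 3
Step 3: u_x = 4x - 3
Step 4: At (3, -5): u_x = 12 - 3 = 9

9


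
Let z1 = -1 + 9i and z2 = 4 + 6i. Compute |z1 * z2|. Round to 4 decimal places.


Step 1: |z1| = sqrt((-1)^2 + 9^2) = sqrt(82)
Step 2: |z2| = sqrt(4^2 + 6^2) = sqrt(52)
Step 3: |z1*z2| = |z1|*|z2| = sqrt(82) * sqrt(52) = sqrt(82 * 52) = sqrt(4264)
Step 4: = 65.2993

65.2993


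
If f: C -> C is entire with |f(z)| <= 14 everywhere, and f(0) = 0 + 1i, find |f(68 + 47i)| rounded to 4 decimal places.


Step 1: By Liouville's theorem, a bounded entire function is constant.
Step 2: f(z) = f(0) = 0 + 1i for all z.
Step 3: |f(w)| = |0 + 1i| = sqrt(0 + 1)
Step 4: = 1.0

1.0


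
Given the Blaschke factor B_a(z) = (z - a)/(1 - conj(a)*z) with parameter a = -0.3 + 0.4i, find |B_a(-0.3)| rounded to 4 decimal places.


Step 1: Numerator z0 - a = -0.3 - (-0.3 + 0.4i) = 0 - 0.4i
Step 2: Denominator 1 - conj(a)*z0 = 1 - (-0.3 - 0.4i)*(-0.3) = 0.91 - 0.12i
Step 3: |z0 - a|^2 = 0^2 + (-0.4)^2 = 0.16; |1 - conj(a)*z0|^2 = 0.91^2 + (-0.12)^2 = 0.8425
Step 4: |B_a(-0.3)| = sqrt(0.16 / 0.8425) = sqrt(0.189911)
Step 5: = 0.4358

0.4358


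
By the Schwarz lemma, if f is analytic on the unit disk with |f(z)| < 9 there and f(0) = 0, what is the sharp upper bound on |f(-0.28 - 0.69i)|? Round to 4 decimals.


Step 1: g = f/9 maps D -> D with g(0) = 0, so by the Schwarz lemma |g(z)| <= |z|, i.e. |f(z)| <= 9|z|; this is sharp (f(z) = 9z).
Step 2: |z0|^2 = (-0.28)^2 + (-0.69)^2 = 0.5545
Step 3: |z0| = sqrt(0.5545) = 0.744648
Step 4: Best bound = 9 * |z0| = 9 * 0.744648 = 6.7018

6.7018


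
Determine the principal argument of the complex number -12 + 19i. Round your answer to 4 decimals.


Step 1: z = -12 + 19i
Step 2: arg(z) = atan2(19, -12)
Step 3: arg(z) = 2.1341

2.1341


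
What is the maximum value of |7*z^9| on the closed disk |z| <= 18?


Step 1: On |z| = 18, |f(z)| = 7 * |z|^9 = 7 * 18^9
Step 2: By maximum modulus principle, maximum is on boundary.
Step 3: Maximum = 7 * 198359290368 = 1388515032576

1388515032576


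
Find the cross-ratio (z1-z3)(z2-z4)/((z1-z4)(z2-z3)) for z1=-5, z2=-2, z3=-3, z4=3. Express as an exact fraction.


Step 1: (z1-z3)(z2-z4) = (-2) * (-5) = 10
Step 2: (z1-z4)(z2-z3) = (-8) * 1 = -8
Step 3: Cross-ratio = -10/8 = -5/4

-5/4


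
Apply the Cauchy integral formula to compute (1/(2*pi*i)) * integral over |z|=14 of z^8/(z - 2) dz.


Step 1: f(z) = z^8, a = 2 is inside |z| = 14
Step 2: By Cauchy integral formula: (1/(2pi*i)) * integral = f(a)
Step 3: f(2) = 2^8 = 256

256


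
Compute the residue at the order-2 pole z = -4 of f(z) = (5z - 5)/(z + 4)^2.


Step 1: Pole of order 2 at z = -4
Step 2: Res = lim d/dz [(z + 4)^2 * f(z)] as z -> -4
Step 3: (z + 4)^2 * f(z) = 5z - 5
Step 4: d/dz[5z - 5] = 5

5


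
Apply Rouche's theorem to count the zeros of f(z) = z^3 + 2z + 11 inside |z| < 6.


Step 1: On |z| = 6 the three terms have sizes |z^3| = 6^3 = 216, |2z| = 2*6 = 12, |11| = 11
Step 2: The dominant term is g(z) = z^3; let h(z) = 2z + 11 so f = g + h
Step 3: On |z| = 6: |g| = 216 and |h| <= 12 + 11 = 23
Step 4: Since 216 > 23, |h| < |g| on |z| = 6, so by Rouche f has the same number of zeros as g inside |z| < 6
Step 5: g(z) = z^3 has 3 zeros (all at the origin) inside |z| < 6. Answer = 3

3


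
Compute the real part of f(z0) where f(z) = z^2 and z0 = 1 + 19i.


Step 1: z0 = 1 + 19i
Step 2: z0^2 = 1^2 - 19^2 + 38i
Step 3: real part = 1 - 361 = -360

-360


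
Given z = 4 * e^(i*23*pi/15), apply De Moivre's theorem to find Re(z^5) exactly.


Step 1: By De Moivre's theorem, z^5 = 4^5 * e^(i*5*23*pi/15) = 1024 * (cos(23*pi/3) + i*sin(23*pi/3))
Step 2: |z|^5 = 4^5 = 1024
Step 3: Reduce the angle mod 2*pi: 23*pi/3 - 6*pi = 5*pi/3
Step 4: cos(5*pi/3) = 1/2
Step 5: Re(z^5) = 1024 * 1/2 = 512

512


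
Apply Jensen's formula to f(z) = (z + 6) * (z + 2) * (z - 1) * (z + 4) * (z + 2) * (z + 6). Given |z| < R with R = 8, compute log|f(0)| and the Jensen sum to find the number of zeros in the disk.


Jensen's formula: (1/2pi)*integral log|f(Re^it)|dt = log|f(0)| + sum_{|a_k|<R} log(R/|a_k|)
Step 1: f(0) = 6 * 2 * (-1) * 4 * 2 * 6 = -576
Step 2: log|f(0)| = log|-6| + log|-2| + log|1| + log|-4| + log|-2| + log|-6| = 6.3561
Step 3: Zeros inside |z| < 8: -6, -2, 1, -4, -2, -6
Step 4: Jensen sum = log(8/6) + log(8/2) + log(8/1) + log(8/4) + log(8/2) + log(8/6) = 6.1205
Step 5: n(R) = number of terms in the Jensen sum = count of zeros inside |z| < 8 = 6

6


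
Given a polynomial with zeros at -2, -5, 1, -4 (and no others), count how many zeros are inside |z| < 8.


Step 1: Check each root:
  z = -2: |-2| = 2 < 8
  z = -5: |-5| = 5 < 8
  z = 1: |1| = 1 < 8
  z = -4: |-4| = 4 < 8
Step 2: Count = 4

4


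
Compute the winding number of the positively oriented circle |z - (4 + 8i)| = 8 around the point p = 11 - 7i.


Step 1: Center c = (4, 8), radius = 8
Step 2: |p - c|^2 = 7^2 + (-15)^2 = 274
Step 3: r^2 = 64
Step 4: |p-c| > r so winding number = 0

0


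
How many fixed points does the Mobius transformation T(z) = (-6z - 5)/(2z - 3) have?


Step 1: Fixed points satisfy T(z) = z
Step 2: 2z^2 + 3z + 5 = 0
Step 3: Discriminant = 3^2 - 4*2*5 = -31
Step 4: Number of fixed points = 2

2


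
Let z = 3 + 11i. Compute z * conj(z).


Step 1: conj(z) = 3 - 11i
Step 2: z * conj(z) = 3^2 + 11^2
Step 3: = 9 + 121 = 130

130


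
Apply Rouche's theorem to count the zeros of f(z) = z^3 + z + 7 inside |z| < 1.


Step 1: On |z| = 1 the three terms have sizes |z^3| = 1^3 = 1, |z| = 1, |7| = 7
Step 2: The dominant term is g(z) = 7; let h(z) = z^3 + z so f = g + h
Step 3: On |z| = 1: |g| = 7 and |h| <= 1 + 1 = 2
Step 4: Since 7 > 2, |h| < |g| on |z| = 1, so by Rouche f has the same number of zeros as g inside |z| < 1
Step 5: g(z) = 7 is a nonzero constant with no zeros inside |z| < 1. Answer = 0

0


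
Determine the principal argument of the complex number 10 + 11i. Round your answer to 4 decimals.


Step 1: z = 10 + 11i
Step 2: arg(z) = atan2(11, 10)
Step 3: arg(z) = 0.833

0.833


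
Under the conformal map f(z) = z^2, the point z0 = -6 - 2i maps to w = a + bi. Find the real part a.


Step 1: z0 = -6 - 2i
Step 2: z0^2 = (-6)^2 - (-2)^2 + 24i
Step 3: real part = 36 - 4 = 32

32


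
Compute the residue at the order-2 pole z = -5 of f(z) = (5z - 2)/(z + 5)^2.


Step 1: Pole of order 2 at z = -5
Step 2: Res = lim d/dz [(z + 5)^2 * f(z)] as z -> -5
Step 3: (z + 5)^2 * f(z) = 5z - 2
Step 4: d/dz[5z - 2] = 5

5


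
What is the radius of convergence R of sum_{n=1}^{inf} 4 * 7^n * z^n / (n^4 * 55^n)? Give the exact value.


Step 1: General term a_n = 4 * 7^n / (n^4 * 55^n)
Step 2: By the root test, |a_n|^(1/n) = 4^(1/n) * 7 / (n^(4/n) * 55) -> 7/55 as n -> infinity (since 4^(1/n) -> 1 and n^(4/n) -> 1)
Step 3: R = 1/lim|a_n|^(1/n) = 55/7

55/7


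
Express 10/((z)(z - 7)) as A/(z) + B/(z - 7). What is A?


Step 1: Multiply both sides by (z) and set z = 0
Step 2: A = 10 / (0 - 7)
Step 3: A = 10 / (-7)
Step 4: A = -10/7

-10/7


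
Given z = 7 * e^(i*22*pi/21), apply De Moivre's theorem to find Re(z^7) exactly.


Step 1: By De Moivre's theorem, z^7 = 7^7 * e^(i*7*22*pi/21) = 823543 * (cos(22*pi/3) + i*sin(22*pi/3))
Step 2: |z|^7 = 7^7 = 823543
Step 3: Reduce the angle mod 2*pi: 22*pi/3 - 6*pi = 4*pi/3
Step 4: cos(4*pi/3) = -1/2
Step 5: Re(z^7) = 823543 * (-1/2) = -823543/2

-823543/2


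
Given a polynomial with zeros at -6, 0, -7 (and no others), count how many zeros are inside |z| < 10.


Step 1: Check each root:
  z = -6: |-6| = 6 < 10
  z = 0: |0| = 0 < 10
  z = -7: |-7| = 7 < 10
Step 2: Count = 3

3


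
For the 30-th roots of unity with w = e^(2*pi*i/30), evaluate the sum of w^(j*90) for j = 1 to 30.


Step 1: The sum sum_{j=1}^{n} w^(k*j) equals n if n | k, else 0.
Step 2: Here n = 30, k = 90
Step 3: Does n divide k? 30 | 90 -> True
Step 4: Sum = 30

30


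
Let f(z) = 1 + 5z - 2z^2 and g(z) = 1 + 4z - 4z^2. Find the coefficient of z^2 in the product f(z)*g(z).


Step 1: z^2 term in f*g comes from: (1)*(-4z^2) + (5z)*(4z) + (-2z^2)*(1)
Step 2: = -4 + 20 - 2
Step 3: = 14

14


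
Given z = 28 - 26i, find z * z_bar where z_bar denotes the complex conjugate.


Step 1: conj(z) = 28 + 26i
Step 2: z * conj(z) = 28^2 + (-26)^2
Step 3: = 784 + 676 = 1460

1460


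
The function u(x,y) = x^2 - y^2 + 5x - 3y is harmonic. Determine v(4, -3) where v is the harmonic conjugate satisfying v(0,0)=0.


Step 1: v_x = -u_y = 2y + 3
Step 2: v_y = u_x = 2x + 5
Step 3: v = 2xy + 3x + 5y + C
Step 4: v(0,0) = 0 => C = 0
Step 5: v(4, -3) = -27

-27


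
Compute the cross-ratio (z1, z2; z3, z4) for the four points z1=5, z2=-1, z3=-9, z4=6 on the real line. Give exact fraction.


Step 1: (z1-z3)(z2-z4) = 14 * (-7) = -98
Step 2: (z1-z4)(z2-z3) = (-1) * 8 = -8
Step 3: Cross-ratio = 98/8 = 49/4

49/4


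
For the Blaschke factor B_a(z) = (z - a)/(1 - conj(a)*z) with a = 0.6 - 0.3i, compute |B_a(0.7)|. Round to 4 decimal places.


Step 1: Numerator z0 - a = 0.7 - (0.6 - 0.3i) = 0.1 + 0.3i
Step 2: Denominator 1 - conj(a)*z0 = 1 - (0.6 + 0.3i)*0.7 = 0.58 - 0.21i
Step 3: |z0 - a|^2 = 0.1^2 + 0.3^2 = 0.1; |1 - conj(a)*z0|^2 = 0.58^2 + (-0.21)^2 = 0.3805
Step 4: |B_a(0.7)| = sqrt(0.1 / 0.3805) = sqrt(0.262812)
Step 5: = 0.5127

0.5127


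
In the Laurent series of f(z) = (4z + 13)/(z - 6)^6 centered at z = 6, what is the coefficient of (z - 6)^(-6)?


Step 1: Write the numerator in powers of (z - 6): 4z + 13 = 4(z - 6) + (4*6 + 13) = 4(z - 6) + 37
Step 2: Divide by (z - 6)^6: f(z) = 37(z - 6)^(-6) + 4(z - 6)^(-5)
Step 3: This finite sum is the Laurent series of f about z = 6.
Step 4: Coefficient of (z - 6)^(-6) = 4*6 + 13 = 37

37


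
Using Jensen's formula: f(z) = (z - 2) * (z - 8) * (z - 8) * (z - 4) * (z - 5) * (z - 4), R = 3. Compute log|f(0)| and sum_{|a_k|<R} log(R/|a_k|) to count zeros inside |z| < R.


Jensen's formula: (1/2pi)*integral log|f(Re^it)|dt = log|f(0)| + sum_{|a_k|<R} log(R/|a_k|)
Step 1: f(0) = (-2) * (-8) * (-8) * (-4) * (-5) * (-4) = 10240
Step 2: log|f(0)| = log|2| + log|8| + log|8| + log|4| + log|5| + log|4| = 9.2341
Step 3: Zeros inside |z| < 3: 2
Step 4: Jensen sum = log(3/2) = 0.4055
Step 5: n(R) = number of terms in the Jensen sum = count of zeros inside |z| < 3 = 1

1


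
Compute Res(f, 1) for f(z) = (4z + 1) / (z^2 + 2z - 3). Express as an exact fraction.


Step 1: Q(z) = z^2 + 2z - 3 = (z - 1)(z + 3)
Step 2: Q'(z) = 2z + 2
Step 3: Q'(1) = 4, P(1) = 5
Step 4: Res = P(1)/Q'(1) = 5/4 = 5/4

5/4


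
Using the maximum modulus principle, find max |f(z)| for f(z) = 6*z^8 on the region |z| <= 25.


Step 1: On |z| = 25, |f(z)| = 6 * |z|^8 = 6 * 25^8
Step 2: By maximum modulus principle, maximum is on boundary.
Step 3: Maximum = 6 * 152587890625 = 915527343750

915527343750


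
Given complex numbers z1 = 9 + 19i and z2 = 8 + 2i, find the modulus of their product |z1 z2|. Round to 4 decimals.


Step 1: |z1| = sqrt(9^2 + 19^2) = sqrt(442)
Step 2: |z2| = sqrt(8^2 + 2^2) = sqrt(68)
Step 3: |z1*z2| = |z1|*|z2| = sqrt(442) * sqrt(68) = sqrt(442 * 68) = sqrt(30056)
Step 4: = 173.3667

173.3667


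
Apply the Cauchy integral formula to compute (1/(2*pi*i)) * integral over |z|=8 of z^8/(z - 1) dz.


Step 1: f(z) = z^8, a = 1 is inside |z| = 8
Step 2: By Cauchy integral formula: (1/(2pi*i)) * integral = f(a)
Step 3: f(1) = 1^8 = 1

1


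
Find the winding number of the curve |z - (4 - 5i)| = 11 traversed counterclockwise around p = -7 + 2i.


Step 1: Center c = (4, -5), radius = 11
Step 2: |p - c|^2 = (-11)^2 + 7^2 = 170
Step 3: r^2 = 121
Step 4: |p-c| > r so winding number = 0

0


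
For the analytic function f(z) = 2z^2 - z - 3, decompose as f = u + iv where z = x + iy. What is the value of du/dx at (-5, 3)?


Step 1: f(z) = 2(x+iy)^2 - (x+iy) - 3
Step 2: u = 2(x^2 - y^2) - x - 3
Step 3: u_x = 4x - 1
Step 4: At (-5, 3): u_x = -20 - 1 = -21

-21


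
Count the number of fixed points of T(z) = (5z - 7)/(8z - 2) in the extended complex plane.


Step 1: Fixed points satisfy T(z) = z
Step 2: 8z^2 - 7z + 7 = 0
Step 3: Discriminant = (-7)^2 - 4*8*7 = -175
Step 4: Number of fixed points = 2

2


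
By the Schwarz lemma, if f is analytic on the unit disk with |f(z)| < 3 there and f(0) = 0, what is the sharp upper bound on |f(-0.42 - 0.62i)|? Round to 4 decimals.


Step 1: g = f/3 maps D -> D with g(0) = 0, so by the Schwarz lemma |g(z)| <= |z|, i.e. |f(z)| <= 3|z|; this is sharp (f(z) = 3z).
Step 2: |z0|^2 = (-0.42)^2 + (-0.62)^2 = 0.5608
Step 3: |z0| = sqrt(0.5608) = 0.748866
Step 4: Best bound = 3 * |z0| = 3 * 0.748866 = 2.2466

2.2466


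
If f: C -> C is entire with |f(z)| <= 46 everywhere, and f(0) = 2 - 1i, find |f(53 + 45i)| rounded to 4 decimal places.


Step 1: By Liouville's theorem, a bounded entire function is constant.
Step 2: f(z) = f(0) = 2 - 1i for all z.
Step 3: |f(w)| = |2 - 1i| = sqrt(4 + 1)
Step 4: = 2.2361

2.2361


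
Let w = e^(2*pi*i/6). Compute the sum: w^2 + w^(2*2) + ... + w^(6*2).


Step 1: The sum sum_{j=1}^{n} w^(k*j) equals n if n | k, else 0.
Step 2: Here n = 6, k = 2
Step 3: Does n divide k? 6 | 2 -> False
Step 4: Sum = 0

0


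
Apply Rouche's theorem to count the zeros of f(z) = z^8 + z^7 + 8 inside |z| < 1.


Step 1: On |z| = 1 the three terms have sizes |z^8| = 1^8 = 1, |z^7| = 1^7 = 1, |8| = 8
Step 2: The dominant term is g(z) = 8; let h(z) = z^8 + z^7 so f = g + h
Step 3: On |z| = 1: |g| = 8 and |h| <= 1 + 1 = 2
Step 4: Since 8 > 2, |h| < |g| on |z| = 1, so by Rouche f has the same number of zeros as g inside |z| < 1
Step 5: g(z) = 8 is a nonzero constant with no zeros inside |z| < 1. Answer = 0

0


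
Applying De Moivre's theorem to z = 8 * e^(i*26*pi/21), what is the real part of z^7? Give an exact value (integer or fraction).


Step 1: By De Moivre's theorem, z^7 = 8^7 * e^(i*7*26*pi/21) = 2097152 * (cos(26*pi/3) + i*sin(26*pi/3))
Step 2: |z|^7 = 8^7 = 2097152
Step 3: Reduce the angle mod 2*pi: 26*pi/3 - 8*pi = 2*pi/3
Step 4: cos(2*pi/3) = -1/2
Step 5: Re(z^7) = 2097152 * (-1/2) = -1048576

-1048576


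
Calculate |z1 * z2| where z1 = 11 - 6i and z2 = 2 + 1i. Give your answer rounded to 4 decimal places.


Step 1: |z1| = sqrt(11^2 + (-6)^2) = sqrt(157)
Step 2: |z2| = sqrt(2^2 + 1^2) = sqrt(5)
Step 3: |z1*z2| = |z1|*|z2| = sqrt(157) * sqrt(5) = sqrt(157 * 5) = sqrt(785)
Step 4: = 28.0179

28.0179


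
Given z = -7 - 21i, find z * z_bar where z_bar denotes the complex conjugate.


Step 1: conj(z) = -7 + 21i
Step 2: z * conj(z) = (-7)^2 + (-21)^2
Step 3: = 49 + 441 = 490

490


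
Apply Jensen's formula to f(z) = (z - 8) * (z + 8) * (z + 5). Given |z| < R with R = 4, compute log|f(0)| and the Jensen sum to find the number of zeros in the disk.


Jensen's formula: (1/2pi)*integral log|f(Re^it)|dt = log|f(0)| + sum_{|a_k|<R} log(R/|a_k|)
Step 1: f(0) = (-8) * 8 * 5 = -320
Step 2: log|f(0)| = log|8| + log|-8| + log|-5| = 5.7683
Step 3: Zeros inside |z| < 4: none
Step 4: Jensen sum = (empty sum) = 0
Step 5: n(R) = number of terms in the Jensen sum = count of zeros inside |z| < 4 = 0

0


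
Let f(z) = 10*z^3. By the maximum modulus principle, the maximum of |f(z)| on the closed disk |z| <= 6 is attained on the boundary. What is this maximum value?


Step 1: On |z| = 6, |f(z)| = 10 * |z|^3 = 10 * 6^3
Step 2: By maximum modulus principle, maximum is on boundary.
Step 3: Maximum = 10 * 216 = 2160

2160


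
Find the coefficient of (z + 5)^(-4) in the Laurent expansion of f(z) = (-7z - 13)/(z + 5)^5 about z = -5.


Step 1: Write the numerator in powers of (z + 5): -7z - 13 = -7(z + 5) + (-7*(-5) - 13) = -7(z + 5) + 22
Step 2: Divide by (z + 5)^5: f(z) = 22(z + 5)^(-5) - 7(z + 5)^(-4)
Step 3: This finite sum is the Laurent series of f about z = -5.
Step 4: Coefficient of (z + 5)^(-4) = coefficient of (z + 5) in the re-centred numerator = -7

-7


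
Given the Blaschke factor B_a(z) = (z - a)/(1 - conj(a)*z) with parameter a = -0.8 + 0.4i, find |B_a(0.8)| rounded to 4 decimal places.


Step 1: Numerator z0 - a = 0.8 - (-0.8 + 0.4i) = 1.6 - 0.4i
Step 2: Denominator 1 - conj(a)*z0 = 1 - (-0.8 - 0.4i)*0.8 = 1.64 + 0.32i
Step 3: |z0 - a|^2 = 1.6^2 + (-0.4)^2 = 2.72; |1 - conj(a)*z0|^2 = 1.64^2 + 0.32^2 = 2.792
Step 4: |B_a(0.8)| = sqrt(2.72 / 2.792) = sqrt(0.974212)
Step 5: = 0.987

0.987


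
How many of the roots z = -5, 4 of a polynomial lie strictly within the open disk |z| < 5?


Step 1: Check each root:
  z = -5: |-5| = 5 >= 5
  z = 4: |4| = 4 < 5
Step 2: Count = 1

1


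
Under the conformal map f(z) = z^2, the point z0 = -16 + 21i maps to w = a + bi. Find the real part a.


Step 1: z0 = -16 + 21i
Step 2: z0^2 = (-16)^2 - 21^2 - 672i
Step 3: real part = 256 - 441 = -185

-185


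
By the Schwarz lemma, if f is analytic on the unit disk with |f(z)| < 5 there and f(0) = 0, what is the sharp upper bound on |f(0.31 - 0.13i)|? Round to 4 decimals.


Step 1: g = f/5 maps D -> D with g(0) = 0, so by the Schwarz lemma |g(z)| <= |z|, i.e. |f(z)| <= 5|z|; this is sharp (f(z) = 5z).
Step 2: |z0|^2 = 0.31^2 + (-0.13)^2 = 0.113
Step 3: |z0| = sqrt(0.113) = 0.336155
Step 4: Best bound = 5 * |z0| = 5 * 0.336155 = 1.6808

1.6808


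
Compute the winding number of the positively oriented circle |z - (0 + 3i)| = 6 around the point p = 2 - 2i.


Step 1: Center c = (0, 3), radius = 6
Step 2: |p - c|^2 = 2^2 + (-5)^2 = 29
Step 3: r^2 = 36
Step 4: |p-c| < r so winding number = 1

1


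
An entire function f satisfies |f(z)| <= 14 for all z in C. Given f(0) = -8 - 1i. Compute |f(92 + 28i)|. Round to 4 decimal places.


Step 1: By Liouville's theorem, a bounded entire function is constant.
Step 2: f(z) = f(0) = -8 - 1i for all z.
Step 3: |f(w)| = |-8 - 1i| = sqrt(64 + 1)
Step 4: = 8.0623

8.0623


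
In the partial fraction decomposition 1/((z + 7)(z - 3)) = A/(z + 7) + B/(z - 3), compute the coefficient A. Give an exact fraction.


Step 1: Multiply both sides by (z + 7) and set z = -7
Step 2: A = 1 / (-7 - 3)
Step 3: A = 1 / (-10)
Step 4: A = -1/10

-1/10


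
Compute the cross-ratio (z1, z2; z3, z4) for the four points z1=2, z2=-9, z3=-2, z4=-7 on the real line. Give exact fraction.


Step 1: (z1-z3)(z2-z4) = 4 * (-2) = -8
Step 2: (z1-z4)(z2-z3) = 9 * (-7) = -63
Step 3: Cross-ratio = 8/63 = 8/63

8/63


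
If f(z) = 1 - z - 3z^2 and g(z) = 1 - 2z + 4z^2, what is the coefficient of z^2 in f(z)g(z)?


Step 1: z^2 term in f*g comes from: (1)*(4z^2) + (-z)*(-2z) + (-3z^2)*(1)
Step 2: = 4 + 2 - 3
Step 3: = 3

3


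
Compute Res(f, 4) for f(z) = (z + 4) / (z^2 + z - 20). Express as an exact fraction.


Step 1: Q(z) = z^2 + z - 20 = (z - 4)(z + 5)
Step 2: Q'(z) = 2z + 1
Step 3: Q'(4) = 9, P(4) = 8
Step 4: Res = P(4)/Q'(4) = 8/9 = 8/9

8/9


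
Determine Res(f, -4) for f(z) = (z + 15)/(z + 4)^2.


Step 1: Pole of order 2 at z = -4
Step 2: Res = lim d/dz [(z + 4)^2 * f(z)] as z -> -4
Step 3: (z + 4)^2 * f(z) = z + 15
Step 4: d/dz[z + 15] = 1

1


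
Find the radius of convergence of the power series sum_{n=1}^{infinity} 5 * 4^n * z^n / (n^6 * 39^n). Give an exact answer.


Step 1: General term a_n = 5 * 4^n / (n^6 * 39^n)
Step 2: By the root test, |a_n|^(1/n) = 5^(1/n) * 4 / (n^(6/n) * 39) -> 4/39 as n -> infinity (since 5^(1/n) -> 1 and n^(6/n) -> 1)
Step 3: R = 1/lim|a_n|^(1/n) = 39/4

39/4


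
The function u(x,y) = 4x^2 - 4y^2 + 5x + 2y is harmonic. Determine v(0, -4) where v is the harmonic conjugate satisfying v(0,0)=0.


Step 1: v_x = -u_y = 8y - 2
Step 2: v_y = u_x = 8x + 5
Step 3: v = 8xy - 2x + 5y + C
Step 4: v(0,0) = 0 => C = 0
Step 5: v(0, -4) = -20

-20


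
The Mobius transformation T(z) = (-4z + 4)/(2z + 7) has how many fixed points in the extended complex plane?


Step 1: Fixed points satisfy T(z) = z
Step 2: 2z^2 + 11z - 4 = 0
Step 3: Discriminant = 11^2 - 4*2*(-4) = 153
Step 4: Number of fixed points = 2

2


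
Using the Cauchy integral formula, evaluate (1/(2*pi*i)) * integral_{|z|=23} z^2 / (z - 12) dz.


Step 1: f(z) = z^2, a = 12 is inside |z| = 23
Step 2: By Cauchy integral formula: (1/(2pi*i)) * integral = f(a)
Step 3: f(12) = 12^2 = 144

144


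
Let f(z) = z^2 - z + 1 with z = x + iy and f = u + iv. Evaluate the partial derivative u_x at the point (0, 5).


Step 1: f(z) = (x+iy)^2 - (x+iy) + 1
Step 2: u = (x^2 - y^2) - x + 1
Step 3: u_x = 2x - 1
Step 4: At (0, 5): u_x = 0 - 1 = -1

-1


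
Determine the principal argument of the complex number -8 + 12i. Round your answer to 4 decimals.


Step 1: z = -8 + 12i
Step 2: arg(z) = atan2(12, -8)
Step 3: arg(z) = 2.1588

2.1588


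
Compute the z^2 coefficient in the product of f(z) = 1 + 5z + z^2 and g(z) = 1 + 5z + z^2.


Step 1: z^2 term in f*g comes from: (1)*(z^2) + (5z)*(5z) + (z^2)*(1)
Step 2: = 1 + 25 + 1
Step 3: = 27

27


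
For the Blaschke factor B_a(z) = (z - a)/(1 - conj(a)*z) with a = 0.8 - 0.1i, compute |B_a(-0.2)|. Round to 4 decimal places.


Step 1: Numerator z0 - a = -0.2 - (0.8 - 0.1i) = -1 + 0.1i
Step 2: Denominator 1 - conj(a)*z0 = 1 - (0.8 + 0.1i)*(-0.2) = 1.16 + 0.02i
Step 3: |z0 - a|^2 = (-1)^2 + 0.1^2 = 1.01; |1 - conj(a)*z0|^2 = 1.16^2 + 0.02^2 = 1.346
Step 4: |B_a(-0.2)| = sqrt(1.01 / 1.346) = sqrt(0.750371)
Step 5: = 0.8662

0.8662
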